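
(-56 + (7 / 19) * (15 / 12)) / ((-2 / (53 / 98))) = 31959 / 2128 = 15.02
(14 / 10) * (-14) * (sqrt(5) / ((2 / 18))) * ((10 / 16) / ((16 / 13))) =-5733 * sqrt(5) / 64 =-200.30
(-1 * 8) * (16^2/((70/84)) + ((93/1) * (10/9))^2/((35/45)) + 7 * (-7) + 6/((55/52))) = -43096728/385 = -111939.55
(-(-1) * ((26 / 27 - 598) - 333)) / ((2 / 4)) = -50222 / 27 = -1860.07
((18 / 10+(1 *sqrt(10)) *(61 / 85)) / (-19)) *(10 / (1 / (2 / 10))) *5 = -122 *sqrt(10) / 323 - 18 / 19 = -2.14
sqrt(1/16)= 1/4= 0.25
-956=-956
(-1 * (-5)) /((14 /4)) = 10 /7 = 1.43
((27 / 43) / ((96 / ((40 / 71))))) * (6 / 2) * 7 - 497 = -6068419 / 12212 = -496.92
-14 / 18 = -7 / 9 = -0.78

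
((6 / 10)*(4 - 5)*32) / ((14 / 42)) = -288 / 5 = -57.60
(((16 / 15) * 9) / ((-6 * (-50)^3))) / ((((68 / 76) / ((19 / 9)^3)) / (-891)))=-1433531 / 11953125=-0.12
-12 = -12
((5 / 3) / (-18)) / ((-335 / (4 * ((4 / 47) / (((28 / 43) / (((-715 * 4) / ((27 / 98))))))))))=-3443440 / 2295621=-1.50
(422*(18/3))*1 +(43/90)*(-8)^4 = 202004/45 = 4488.98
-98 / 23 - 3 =-167 / 23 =-7.26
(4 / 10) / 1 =0.40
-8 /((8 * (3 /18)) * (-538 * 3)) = 1 /269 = 0.00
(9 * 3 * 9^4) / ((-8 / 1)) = -22143.38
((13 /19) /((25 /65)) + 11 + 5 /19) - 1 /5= 244 /19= 12.84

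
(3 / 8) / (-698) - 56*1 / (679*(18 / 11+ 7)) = -519037 / 51456560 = -0.01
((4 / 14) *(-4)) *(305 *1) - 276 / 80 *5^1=-10243 / 28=-365.82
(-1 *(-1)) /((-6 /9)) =-1.50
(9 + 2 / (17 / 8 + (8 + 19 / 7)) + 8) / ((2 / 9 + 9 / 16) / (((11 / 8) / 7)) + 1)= 2442330 / 711091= 3.43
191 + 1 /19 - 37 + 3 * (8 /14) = 20717 /133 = 155.77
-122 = -122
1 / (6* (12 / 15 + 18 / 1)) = 5 / 564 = 0.01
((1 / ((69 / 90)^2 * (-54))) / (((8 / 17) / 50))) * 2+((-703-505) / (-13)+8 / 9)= 5391929 / 61893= 87.12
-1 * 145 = -145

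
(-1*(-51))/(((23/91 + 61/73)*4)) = 112931/9640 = 11.71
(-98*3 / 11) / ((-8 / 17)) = 2499 / 44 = 56.80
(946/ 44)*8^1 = 172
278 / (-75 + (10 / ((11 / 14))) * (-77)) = -278 / 1055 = -0.26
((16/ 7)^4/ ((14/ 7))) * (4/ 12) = 32768/ 7203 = 4.55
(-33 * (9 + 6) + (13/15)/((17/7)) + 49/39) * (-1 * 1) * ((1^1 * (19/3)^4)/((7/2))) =426300060434/1879605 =226803.00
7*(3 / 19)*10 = 210 / 19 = 11.05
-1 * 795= -795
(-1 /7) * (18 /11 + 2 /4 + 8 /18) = -73 /198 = -0.37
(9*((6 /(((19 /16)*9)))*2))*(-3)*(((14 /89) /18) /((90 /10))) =-448 /15219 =-0.03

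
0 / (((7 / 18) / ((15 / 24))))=0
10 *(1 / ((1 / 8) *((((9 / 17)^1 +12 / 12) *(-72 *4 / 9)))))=-85 / 52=-1.63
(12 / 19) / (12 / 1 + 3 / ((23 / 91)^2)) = 2116 / 197543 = 0.01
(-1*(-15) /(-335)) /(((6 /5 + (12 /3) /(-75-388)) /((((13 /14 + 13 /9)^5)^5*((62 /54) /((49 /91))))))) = -193358161.34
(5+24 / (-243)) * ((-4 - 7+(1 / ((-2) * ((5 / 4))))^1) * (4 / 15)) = -30172 / 2025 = -14.90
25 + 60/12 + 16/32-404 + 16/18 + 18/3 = -6599/18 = -366.61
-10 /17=-0.59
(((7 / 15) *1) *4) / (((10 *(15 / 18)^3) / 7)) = 7056 / 3125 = 2.26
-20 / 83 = -0.24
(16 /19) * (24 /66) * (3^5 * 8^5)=2438315.48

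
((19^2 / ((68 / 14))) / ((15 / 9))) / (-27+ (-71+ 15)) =-7581 / 14110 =-0.54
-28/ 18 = -14/ 9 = -1.56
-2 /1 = -2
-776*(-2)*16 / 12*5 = 31040 / 3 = 10346.67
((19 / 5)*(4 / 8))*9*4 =68.40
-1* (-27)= 27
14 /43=0.33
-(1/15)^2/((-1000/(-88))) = -11/28125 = -0.00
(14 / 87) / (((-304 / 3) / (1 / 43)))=-7 / 189544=-0.00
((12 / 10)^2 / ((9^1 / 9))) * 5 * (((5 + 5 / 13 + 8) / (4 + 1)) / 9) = 696 / 325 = 2.14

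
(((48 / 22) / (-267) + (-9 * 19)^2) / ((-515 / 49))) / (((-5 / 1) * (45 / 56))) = 78552298664 / 113441625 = 692.45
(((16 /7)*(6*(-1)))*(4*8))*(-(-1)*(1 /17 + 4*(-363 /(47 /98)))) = 7431121920 /5593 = 1328646.87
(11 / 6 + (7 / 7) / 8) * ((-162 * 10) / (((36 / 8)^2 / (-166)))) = 78020 / 3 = 26006.67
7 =7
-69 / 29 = -2.38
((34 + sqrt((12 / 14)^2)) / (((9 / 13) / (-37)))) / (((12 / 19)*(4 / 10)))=-2787395 / 378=-7374.06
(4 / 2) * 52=104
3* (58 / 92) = 87 / 46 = 1.89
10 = 10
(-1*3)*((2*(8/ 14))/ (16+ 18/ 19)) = -228/ 1127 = -0.20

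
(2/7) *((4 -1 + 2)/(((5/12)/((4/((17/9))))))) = 864/119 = 7.26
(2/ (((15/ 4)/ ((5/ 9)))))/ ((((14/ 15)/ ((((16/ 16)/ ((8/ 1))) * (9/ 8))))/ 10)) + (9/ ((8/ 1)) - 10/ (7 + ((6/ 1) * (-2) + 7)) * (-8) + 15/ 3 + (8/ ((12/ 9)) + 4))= 396/ 7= 56.57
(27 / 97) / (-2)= -27 / 194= -0.14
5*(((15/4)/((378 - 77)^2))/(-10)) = -15/724808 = -0.00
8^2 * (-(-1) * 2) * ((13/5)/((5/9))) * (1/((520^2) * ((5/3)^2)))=162/203125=0.00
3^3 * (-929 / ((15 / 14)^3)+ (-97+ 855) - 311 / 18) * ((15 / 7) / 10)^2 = -886293 / 49000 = -18.09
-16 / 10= -8 / 5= -1.60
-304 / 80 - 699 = -3514 / 5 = -702.80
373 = 373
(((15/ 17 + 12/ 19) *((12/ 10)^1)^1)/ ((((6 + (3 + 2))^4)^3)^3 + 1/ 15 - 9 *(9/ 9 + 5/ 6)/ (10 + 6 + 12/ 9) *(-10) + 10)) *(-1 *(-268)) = 122664672/ 7788140733451437263831544538919425004704811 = 0.00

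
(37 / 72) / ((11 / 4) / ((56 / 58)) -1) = 518 / 1863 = 0.28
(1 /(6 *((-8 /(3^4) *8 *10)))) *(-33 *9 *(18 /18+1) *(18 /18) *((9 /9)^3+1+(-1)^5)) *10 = 8019 /64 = 125.30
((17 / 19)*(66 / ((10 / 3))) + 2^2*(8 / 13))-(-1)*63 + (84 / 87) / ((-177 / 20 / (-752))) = 1047365492 / 6339255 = 165.22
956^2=913936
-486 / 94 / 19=-243 / 893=-0.27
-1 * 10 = -10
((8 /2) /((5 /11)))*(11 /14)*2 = 484 /35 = 13.83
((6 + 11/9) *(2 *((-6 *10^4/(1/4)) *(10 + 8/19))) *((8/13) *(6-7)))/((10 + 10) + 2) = 19200000/19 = 1010526.32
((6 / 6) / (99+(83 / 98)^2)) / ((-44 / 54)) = -129654 / 10534535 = -0.01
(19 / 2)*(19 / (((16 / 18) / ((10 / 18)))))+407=8317 / 16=519.81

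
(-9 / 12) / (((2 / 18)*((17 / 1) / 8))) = -54 / 17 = -3.18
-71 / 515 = -0.14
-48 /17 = -2.82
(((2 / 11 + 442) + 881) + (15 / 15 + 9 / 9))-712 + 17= 6932 / 11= 630.18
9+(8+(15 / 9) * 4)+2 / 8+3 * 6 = 503 / 12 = 41.92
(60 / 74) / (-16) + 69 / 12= 5.70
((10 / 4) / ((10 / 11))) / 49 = 11 / 196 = 0.06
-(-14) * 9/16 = 63/8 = 7.88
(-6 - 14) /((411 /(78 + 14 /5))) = -1616 /411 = -3.93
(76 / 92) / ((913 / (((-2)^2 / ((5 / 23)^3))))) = 0.35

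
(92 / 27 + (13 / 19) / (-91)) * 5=61045 / 3591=17.00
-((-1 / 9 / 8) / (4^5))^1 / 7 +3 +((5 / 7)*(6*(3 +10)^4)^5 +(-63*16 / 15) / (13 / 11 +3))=6265036359862053061074150900621427 / 59351040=105558998795337926025797500.00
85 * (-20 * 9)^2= 2754000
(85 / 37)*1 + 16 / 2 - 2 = 307 / 37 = 8.30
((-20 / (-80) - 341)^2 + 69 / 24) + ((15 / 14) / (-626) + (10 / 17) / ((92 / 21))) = 1591556628995 / 13706896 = 116113.57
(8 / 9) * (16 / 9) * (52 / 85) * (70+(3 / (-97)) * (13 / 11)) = 496877056 / 7346295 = 67.64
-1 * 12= -12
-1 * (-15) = 15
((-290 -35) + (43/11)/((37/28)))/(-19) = 16.95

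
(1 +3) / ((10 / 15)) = 6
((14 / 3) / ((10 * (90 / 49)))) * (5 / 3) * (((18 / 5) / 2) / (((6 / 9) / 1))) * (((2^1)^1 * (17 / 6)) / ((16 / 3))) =5831 / 4800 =1.21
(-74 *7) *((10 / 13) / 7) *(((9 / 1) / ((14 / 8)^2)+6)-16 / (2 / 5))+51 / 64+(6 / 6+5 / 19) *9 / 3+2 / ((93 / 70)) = 1774.19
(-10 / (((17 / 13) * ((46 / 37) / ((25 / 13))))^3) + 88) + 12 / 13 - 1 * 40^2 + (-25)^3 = -53316823125921 / 3108376492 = -17152.63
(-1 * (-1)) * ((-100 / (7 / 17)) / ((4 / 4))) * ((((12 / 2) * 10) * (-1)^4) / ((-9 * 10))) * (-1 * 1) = -3400 / 21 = -161.90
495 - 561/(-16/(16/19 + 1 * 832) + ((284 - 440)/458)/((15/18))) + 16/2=879036526/484607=1813.92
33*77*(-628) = -1595748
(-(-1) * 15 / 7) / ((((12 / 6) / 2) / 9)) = 135 / 7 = 19.29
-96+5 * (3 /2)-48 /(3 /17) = -721 /2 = -360.50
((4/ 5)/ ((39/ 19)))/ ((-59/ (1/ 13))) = -76/ 149565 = -0.00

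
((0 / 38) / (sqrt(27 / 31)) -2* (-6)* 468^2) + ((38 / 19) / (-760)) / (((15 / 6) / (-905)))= 499374901 / 190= 2628288.95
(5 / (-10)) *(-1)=1 / 2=0.50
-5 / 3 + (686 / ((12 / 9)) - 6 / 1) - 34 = 2837 / 6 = 472.83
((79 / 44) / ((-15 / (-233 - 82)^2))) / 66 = -174195 / 968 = -179.95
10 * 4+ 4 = 44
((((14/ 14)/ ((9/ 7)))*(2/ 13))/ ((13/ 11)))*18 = 308/ 169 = 1.82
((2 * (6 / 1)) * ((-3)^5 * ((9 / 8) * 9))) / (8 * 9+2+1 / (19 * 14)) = -7853517 / 19685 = -398.96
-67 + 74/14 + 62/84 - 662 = -30365/42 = -722.98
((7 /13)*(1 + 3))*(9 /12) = 21 /13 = 1.62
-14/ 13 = -1.08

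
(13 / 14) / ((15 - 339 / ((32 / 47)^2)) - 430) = -6656 / 8216677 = -0.00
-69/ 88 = -0.78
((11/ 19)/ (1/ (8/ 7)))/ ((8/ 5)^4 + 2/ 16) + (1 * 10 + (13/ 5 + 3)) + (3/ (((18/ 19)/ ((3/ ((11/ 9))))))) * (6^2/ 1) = 72185938712/ 244269795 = 295.52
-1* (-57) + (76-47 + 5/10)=173/2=86.50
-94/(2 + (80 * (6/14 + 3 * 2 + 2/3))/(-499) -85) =985026/881677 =1.12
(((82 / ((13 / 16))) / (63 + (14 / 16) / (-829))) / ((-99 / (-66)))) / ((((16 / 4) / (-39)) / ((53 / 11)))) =-230581376 / 4595899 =-50.17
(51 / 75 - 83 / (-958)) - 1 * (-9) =9.77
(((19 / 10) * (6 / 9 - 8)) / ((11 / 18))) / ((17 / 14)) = -1596 / 85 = -18.78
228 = 228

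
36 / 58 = 18 / 29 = 0.62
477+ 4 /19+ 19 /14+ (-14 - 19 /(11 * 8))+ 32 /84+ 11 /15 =27239073 /58520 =465.47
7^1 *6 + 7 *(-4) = 14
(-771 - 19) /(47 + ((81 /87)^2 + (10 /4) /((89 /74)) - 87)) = 29565355 /1386747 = 21.32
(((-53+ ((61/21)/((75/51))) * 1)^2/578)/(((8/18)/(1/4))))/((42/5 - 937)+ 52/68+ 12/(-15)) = -44849809/16438005500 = -0.00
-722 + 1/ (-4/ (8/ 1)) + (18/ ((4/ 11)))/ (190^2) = -52272701/ 72200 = -724.00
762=762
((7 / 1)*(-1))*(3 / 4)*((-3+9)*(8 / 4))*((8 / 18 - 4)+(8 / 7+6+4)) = -478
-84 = -84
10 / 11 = 0.91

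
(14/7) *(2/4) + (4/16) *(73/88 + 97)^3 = 638057736417/2725888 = 234073.35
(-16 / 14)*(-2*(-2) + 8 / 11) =-416 / 77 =-5.40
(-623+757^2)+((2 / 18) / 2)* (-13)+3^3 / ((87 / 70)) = 298817335 / 522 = 572447.00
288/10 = 144/5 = 28.80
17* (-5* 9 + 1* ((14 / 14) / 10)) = -7633 / 10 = -763.30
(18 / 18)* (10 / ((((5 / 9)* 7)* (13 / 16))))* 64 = 18432 / 91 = 202.55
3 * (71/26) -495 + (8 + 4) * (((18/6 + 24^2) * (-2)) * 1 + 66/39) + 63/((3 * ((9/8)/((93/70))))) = -143377/10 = -14337.70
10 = 10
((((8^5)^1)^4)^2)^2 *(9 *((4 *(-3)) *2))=-381638965992131015189992260160470399418736521725133694954266939479205871616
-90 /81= -10 /9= -1.11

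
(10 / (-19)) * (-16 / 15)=32 / 57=0.56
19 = 19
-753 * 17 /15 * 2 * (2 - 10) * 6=409632 /5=81926.40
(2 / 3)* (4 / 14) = 0.19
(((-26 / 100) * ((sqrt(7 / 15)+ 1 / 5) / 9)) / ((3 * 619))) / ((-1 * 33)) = 13 / 137882250+ 13 * sqrt(105) / 413646750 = 0.00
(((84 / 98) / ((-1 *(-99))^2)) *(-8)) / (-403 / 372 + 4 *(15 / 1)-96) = 64 / 3392235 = 0.00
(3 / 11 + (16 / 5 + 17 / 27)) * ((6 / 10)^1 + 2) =79196 / 7425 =10.67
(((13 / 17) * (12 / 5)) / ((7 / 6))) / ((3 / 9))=2808 / 595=4.72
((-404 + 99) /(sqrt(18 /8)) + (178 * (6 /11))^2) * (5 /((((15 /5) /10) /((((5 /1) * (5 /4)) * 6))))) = 2092538750 /363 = 5764569.56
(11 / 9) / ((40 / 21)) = 77 / 120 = 0.64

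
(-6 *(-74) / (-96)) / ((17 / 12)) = -111 / 34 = -3.26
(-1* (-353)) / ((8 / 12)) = 1059 / 2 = 529.50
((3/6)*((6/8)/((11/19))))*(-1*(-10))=285/44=6.48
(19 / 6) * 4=38 / 3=12.67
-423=-423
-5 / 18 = -0.28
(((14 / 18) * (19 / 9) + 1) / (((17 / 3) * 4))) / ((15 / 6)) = 107 / 2295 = 0.05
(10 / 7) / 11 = 10 / 77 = 0.13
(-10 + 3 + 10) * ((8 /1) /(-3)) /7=-8 /7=-1.14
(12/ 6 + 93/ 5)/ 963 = 103/ 4815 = 0.02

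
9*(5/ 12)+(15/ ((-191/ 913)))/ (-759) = 67555/ 17572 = 3.84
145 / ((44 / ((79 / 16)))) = 11455 / 704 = 16.27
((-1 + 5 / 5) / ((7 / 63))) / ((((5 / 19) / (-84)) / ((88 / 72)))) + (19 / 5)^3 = 6859 / 125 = 54.87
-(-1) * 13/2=13/2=6.50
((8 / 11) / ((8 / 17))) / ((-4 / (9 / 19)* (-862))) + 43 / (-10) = -15492823 / 3603160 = -4.30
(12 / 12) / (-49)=-1 / 49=-0.02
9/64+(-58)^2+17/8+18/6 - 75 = 210833/64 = 3294.27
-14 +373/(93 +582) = -9077/675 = -13.45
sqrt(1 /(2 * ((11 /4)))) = sqrt(22) /11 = 0.43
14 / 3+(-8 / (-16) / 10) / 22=6163 / 1320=4.67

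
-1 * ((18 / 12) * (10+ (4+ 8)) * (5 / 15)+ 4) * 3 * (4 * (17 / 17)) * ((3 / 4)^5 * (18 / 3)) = -32805 / 128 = -256.29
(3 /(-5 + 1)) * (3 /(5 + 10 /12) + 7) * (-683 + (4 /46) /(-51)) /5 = 769.84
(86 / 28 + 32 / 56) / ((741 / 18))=153 / 1729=0.09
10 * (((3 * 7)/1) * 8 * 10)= 16800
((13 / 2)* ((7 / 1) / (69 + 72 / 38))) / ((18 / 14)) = 12103 / 24246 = 0.50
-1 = -1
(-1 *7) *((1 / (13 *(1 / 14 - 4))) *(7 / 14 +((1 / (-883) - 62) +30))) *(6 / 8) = -8177757 / 2525380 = -3.24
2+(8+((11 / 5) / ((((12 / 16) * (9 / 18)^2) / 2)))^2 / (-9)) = -103654 / 2025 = -51.19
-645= -645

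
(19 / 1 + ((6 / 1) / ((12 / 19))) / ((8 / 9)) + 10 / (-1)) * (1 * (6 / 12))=315 / 32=9.84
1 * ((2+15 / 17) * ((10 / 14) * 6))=210 / 17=12.35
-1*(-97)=97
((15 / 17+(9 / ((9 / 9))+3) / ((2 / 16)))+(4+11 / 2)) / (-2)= -3617 / 68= -53.19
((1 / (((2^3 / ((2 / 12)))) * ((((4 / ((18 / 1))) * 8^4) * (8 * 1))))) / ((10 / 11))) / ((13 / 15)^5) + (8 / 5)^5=25515076337849023 / 2433305804800000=10.49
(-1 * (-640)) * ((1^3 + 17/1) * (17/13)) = 195840/13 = 15064.62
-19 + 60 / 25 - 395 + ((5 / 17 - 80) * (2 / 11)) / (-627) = -411.58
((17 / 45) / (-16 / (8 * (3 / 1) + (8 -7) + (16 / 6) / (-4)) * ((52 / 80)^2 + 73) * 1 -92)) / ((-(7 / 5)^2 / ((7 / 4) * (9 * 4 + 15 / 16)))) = 30559625 / 344073408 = 0.09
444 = 444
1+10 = 11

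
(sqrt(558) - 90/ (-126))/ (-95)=-3*sqrt(62)/ 95 - 1/ 133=-0.26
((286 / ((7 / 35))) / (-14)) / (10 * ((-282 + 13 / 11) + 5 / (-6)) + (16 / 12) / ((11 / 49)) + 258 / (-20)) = 235950 / 6522229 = 0.04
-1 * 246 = -246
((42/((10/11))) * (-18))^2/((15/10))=11525976/25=461039.04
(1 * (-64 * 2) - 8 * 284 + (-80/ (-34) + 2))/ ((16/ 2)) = -20363/ 68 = -299.46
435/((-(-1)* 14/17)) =7395/14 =528.21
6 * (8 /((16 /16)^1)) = 48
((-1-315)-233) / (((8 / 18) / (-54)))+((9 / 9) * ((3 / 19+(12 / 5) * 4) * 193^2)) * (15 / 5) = 219852603 / 190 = 1157118.96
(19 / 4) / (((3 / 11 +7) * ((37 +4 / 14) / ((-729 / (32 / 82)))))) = -32.72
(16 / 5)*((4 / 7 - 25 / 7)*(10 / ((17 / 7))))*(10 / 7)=-960 / 17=-56.47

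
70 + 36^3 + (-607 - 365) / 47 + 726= 2229272 / 47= 47431.32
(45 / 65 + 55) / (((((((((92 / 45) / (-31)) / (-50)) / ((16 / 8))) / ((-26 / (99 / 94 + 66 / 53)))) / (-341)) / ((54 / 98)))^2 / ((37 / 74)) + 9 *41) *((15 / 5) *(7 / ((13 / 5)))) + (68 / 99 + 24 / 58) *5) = 12229226141238516240101700000 / 655657848851255507082065970313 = 0.02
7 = 7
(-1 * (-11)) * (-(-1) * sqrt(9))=33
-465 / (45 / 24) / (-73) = 248 / 73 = 3.40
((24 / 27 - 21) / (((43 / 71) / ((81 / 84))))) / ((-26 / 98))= 269871 / 2236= 120.69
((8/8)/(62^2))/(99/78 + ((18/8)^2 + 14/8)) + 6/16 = 0.38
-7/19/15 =-0.02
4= 4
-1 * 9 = -9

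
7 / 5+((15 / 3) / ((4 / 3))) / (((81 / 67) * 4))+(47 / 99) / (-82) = 2113609 / 974160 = 2.17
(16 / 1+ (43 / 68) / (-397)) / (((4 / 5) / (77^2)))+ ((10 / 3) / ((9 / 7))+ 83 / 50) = 8642650857947 / 72889200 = 118572.45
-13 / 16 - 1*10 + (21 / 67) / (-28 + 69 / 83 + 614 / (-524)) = -7150735637 / 660663952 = -10.82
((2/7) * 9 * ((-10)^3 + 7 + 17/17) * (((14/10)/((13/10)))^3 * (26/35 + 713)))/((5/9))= -224814610944/54925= -4093119.91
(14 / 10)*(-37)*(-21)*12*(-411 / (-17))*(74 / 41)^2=146894510448 / 142885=1028061.10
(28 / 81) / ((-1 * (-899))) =28 / 72819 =0.00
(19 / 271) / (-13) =-19 / 3523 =-0.01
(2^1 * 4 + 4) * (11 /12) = 11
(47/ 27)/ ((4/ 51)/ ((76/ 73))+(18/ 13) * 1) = 197353/ 165519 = 1.19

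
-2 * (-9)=18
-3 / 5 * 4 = -12 / 5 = -2.40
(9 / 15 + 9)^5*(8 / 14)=1019215872 / 21875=46592.73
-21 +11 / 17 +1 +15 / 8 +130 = 15303 / 136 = 112.52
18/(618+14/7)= 9/310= 0.03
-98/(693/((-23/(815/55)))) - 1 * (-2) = 2.22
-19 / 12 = -1.58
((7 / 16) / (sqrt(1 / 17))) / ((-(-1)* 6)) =7* sqrt(17) / 96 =0.30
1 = 1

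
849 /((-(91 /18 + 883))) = -15282 /15985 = -0.96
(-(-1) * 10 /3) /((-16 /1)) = -5 /24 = -0.21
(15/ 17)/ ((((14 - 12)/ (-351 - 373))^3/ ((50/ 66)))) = -5929741000/ 187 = -31709844.92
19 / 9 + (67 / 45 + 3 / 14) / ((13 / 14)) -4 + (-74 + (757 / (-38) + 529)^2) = 218861422657 / 844740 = 259087.32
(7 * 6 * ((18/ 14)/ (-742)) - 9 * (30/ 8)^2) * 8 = -751707/ 742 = -1013.08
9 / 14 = 0.64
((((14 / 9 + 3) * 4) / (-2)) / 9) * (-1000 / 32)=5125 / 162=31.64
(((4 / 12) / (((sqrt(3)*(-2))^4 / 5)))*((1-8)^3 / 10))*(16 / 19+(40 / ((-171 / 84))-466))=4739231 / 24624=192.46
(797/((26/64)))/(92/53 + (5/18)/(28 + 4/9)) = 692076544/615797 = 1123.87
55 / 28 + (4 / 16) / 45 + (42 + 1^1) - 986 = -592849 / 630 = -941.03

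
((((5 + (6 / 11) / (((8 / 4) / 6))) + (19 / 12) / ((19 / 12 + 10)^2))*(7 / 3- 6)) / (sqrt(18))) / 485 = -1412941*sqrt(2) / 168672330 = -0.01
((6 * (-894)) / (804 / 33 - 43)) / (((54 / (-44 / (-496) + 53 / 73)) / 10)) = 12087625 / 278349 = 43.43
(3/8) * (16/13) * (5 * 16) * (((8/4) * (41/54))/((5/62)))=81344/117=695.25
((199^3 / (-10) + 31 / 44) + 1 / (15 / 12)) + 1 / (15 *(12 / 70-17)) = -306349822189 / 388740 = -788058.40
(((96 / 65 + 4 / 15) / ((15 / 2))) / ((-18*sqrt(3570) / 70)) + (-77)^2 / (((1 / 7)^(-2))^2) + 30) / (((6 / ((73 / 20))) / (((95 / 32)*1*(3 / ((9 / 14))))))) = 2206717 / 8064 - 9709*sqrt(3570) / 4548960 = 273.52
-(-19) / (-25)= -19 / 25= -0.76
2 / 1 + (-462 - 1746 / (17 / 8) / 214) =-843724 / 1819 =-463.84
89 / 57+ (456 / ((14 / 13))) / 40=48467 / 3990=12.15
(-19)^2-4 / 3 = 1079 / 3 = 359.67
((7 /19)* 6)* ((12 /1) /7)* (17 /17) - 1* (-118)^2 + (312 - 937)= -14545.21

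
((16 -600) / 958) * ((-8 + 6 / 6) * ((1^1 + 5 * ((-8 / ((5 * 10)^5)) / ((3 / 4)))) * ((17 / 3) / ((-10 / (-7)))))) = 712605347132 / 42099609375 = 16.93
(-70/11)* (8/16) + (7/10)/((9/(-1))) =-3227/990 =-3.26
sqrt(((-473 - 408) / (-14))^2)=881 / 14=62.93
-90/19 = -4.74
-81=-81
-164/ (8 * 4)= -41/ 8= -5.12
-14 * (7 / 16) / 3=-49 / 24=-2.04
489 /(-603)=-163 /201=-0.81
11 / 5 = 2.20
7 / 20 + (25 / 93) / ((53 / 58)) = 63503 / 98580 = 0.64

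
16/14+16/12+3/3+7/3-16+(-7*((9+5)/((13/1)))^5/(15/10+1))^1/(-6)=-123643378/12995255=-9.51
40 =40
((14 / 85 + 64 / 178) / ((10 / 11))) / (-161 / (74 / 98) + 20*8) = -73371 / 6770675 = -0.01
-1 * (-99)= 99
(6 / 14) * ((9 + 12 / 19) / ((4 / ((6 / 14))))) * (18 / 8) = 14823 / 14896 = 1.00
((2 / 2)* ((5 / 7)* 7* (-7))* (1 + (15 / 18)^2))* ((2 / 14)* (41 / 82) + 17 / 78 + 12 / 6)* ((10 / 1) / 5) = -271.55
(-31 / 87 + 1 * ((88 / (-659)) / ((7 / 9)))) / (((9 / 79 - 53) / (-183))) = -1021179833 / 558920306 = -1.83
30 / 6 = 5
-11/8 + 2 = 5/8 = 0.62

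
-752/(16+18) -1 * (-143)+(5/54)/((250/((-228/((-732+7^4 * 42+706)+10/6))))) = 46615568302/385627575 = 120.88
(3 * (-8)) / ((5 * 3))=-8 / 5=-1.60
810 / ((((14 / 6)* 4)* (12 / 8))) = 405 / 7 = 57.86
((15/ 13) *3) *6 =270/ 13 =20.77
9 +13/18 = 175/18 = 9.72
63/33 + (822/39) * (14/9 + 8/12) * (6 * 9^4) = 263664993/143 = 1843811.14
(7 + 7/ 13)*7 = 52.77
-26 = -26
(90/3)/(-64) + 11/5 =277/160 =1.73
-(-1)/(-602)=-0.00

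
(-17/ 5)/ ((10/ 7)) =-2.38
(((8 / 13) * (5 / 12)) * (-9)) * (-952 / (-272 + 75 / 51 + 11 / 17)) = -121380 / 14911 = -8.14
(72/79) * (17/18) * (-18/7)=-1224/553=-2.21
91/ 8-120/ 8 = -29/ 8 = -3.62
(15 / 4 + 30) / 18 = 15 / 8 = 1.88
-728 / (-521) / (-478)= -364 / 124519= -0.00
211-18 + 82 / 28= 2743 / 14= 195.93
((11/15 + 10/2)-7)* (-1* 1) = 19/15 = 1.27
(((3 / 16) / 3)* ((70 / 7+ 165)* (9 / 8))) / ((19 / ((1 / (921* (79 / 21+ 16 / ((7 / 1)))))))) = 11025 / 94821248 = 0.00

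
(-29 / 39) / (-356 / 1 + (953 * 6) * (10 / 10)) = -29 / 209118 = -0.00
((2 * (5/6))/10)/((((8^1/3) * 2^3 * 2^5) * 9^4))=1/26873856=0.00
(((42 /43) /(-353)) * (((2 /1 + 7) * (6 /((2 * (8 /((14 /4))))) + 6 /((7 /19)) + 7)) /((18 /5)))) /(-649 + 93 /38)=785175 /2983462808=0.00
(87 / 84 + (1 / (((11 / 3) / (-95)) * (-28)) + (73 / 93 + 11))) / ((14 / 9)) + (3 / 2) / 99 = 443717 / 50127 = 8.85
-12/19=-0.63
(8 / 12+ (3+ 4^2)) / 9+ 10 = 329 / 27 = 12.19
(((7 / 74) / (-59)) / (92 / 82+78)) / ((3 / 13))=-3731 / 42489912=-0.00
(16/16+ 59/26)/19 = 85/494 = 0.17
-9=-9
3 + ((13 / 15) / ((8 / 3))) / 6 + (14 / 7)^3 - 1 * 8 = 3.05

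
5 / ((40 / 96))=12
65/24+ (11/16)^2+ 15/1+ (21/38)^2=5125315/277248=18.49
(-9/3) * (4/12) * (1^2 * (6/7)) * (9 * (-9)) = 486/7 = 69.43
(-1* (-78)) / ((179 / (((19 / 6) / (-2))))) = -247 / 358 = -0.69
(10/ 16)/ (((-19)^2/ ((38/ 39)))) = 5/ 2964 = 0.00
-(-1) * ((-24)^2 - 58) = 518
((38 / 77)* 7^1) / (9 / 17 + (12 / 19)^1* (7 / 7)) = 12274 / 4125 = 2.98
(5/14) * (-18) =-45/7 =-6.43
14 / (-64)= -7 / 32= -0.22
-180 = -180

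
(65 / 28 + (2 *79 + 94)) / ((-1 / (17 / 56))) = -121057 / 1568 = -77.20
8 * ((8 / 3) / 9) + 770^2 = 16008364 / 27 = 592902.37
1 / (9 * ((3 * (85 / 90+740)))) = 2 / 40011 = 0.00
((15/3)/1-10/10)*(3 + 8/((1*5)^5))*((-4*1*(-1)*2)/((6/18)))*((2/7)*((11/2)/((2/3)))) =14862672/21875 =679.44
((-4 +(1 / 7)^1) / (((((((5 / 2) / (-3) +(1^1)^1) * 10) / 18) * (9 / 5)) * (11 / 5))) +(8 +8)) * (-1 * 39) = -16458 / 77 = -213.74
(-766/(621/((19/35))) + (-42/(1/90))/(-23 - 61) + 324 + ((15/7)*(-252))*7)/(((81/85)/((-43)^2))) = -2330839901687/352107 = -6619692.03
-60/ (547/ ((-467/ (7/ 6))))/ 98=84060/ 187621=0.45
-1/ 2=-0.50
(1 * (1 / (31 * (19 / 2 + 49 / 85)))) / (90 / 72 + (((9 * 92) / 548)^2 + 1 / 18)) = 38288760 / 42919738607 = 0.00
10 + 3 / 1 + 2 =15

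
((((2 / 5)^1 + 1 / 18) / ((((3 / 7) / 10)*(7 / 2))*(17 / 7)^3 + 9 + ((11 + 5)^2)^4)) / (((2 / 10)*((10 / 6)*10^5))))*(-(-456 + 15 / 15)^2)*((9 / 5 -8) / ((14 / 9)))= 1547197197 / 589269514540780000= 0.00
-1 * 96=-96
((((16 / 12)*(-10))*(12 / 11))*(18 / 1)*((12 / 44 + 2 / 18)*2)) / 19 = -10.58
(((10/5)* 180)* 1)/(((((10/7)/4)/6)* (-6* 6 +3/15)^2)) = 151200/32041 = 4.72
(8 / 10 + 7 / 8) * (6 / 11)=201 / 220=0.91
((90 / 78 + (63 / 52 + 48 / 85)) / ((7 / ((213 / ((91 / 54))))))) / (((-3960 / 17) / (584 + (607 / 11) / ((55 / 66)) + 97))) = -169.71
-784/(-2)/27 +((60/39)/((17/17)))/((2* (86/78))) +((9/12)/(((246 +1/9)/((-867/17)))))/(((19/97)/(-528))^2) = -1048362868529218/928353015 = -1129271.79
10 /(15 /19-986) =-190 /18719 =-0.01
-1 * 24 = -24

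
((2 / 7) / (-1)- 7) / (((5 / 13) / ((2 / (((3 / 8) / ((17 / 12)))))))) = -15028 / 105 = -143.12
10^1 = 10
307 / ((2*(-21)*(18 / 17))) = -5219 / 756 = -6.90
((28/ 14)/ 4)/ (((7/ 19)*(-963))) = -19/ 13482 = -0.00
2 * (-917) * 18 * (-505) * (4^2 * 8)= 2133895680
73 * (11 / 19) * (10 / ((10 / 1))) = 803 / 19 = 42.26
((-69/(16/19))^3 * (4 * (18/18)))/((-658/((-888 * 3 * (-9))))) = 6752969963307/84224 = 80178689.72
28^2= 784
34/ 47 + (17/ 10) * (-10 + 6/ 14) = -51153/ 3290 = -15.55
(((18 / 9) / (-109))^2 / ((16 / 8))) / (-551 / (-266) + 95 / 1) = 28 / 16146279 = 0.00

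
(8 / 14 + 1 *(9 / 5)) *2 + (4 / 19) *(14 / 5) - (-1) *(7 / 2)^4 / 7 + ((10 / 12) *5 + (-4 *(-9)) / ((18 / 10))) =1625893 / 31920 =50.94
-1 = -1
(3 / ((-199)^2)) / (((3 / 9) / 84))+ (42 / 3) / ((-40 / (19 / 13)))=-5070373 / 10296260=-0.49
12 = 12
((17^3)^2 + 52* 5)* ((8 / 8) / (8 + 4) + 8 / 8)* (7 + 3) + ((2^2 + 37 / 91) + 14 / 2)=47591754921 / 182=261493158.91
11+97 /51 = 658 /51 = 12.90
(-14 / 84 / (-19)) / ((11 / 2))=1 / 627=0.00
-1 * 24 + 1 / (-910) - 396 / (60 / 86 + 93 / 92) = -174800831 / 683410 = -255.78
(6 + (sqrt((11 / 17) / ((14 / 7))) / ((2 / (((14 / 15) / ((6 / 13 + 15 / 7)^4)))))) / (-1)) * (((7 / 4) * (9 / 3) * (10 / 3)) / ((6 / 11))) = 385 / 2 - 36961903979 * sqrt(374) / 3861666830664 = 192.31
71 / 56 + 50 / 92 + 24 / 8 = 6197 / 1288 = 4.81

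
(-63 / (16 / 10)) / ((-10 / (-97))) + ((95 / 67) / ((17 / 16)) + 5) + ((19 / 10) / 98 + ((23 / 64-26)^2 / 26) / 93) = -375.31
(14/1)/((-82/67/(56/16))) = -3283/82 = -40.04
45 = 45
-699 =-699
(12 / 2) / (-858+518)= -3 / 170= -0.02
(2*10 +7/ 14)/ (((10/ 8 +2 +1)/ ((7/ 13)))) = 574/ 221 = 2.60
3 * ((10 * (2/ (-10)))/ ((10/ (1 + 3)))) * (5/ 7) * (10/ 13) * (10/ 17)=-1200/ 1547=-0.78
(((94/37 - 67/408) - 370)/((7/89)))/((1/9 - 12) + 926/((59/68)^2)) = -3.84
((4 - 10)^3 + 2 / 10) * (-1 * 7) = 7553 / 5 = 1510.60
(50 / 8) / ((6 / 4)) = 25 / 6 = 4.17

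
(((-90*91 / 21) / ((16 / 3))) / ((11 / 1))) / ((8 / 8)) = -585 / 88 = -6.65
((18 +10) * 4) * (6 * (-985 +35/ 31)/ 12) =-55096.77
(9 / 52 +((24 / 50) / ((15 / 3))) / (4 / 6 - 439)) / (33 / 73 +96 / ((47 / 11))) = 1689770931 / 224055617500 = 0.01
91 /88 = 1.03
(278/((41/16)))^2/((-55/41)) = -8773.70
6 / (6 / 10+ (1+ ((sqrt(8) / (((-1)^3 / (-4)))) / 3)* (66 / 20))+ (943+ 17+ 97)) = 158790 / 28011977- 1320* sqrt(2) / 28011977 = 0.01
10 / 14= 5 / 7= 0.71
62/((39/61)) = 3782/39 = 96.97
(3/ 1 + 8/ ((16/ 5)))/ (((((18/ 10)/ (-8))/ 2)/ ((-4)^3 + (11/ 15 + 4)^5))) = -154495382888/ 1366875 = -113028.17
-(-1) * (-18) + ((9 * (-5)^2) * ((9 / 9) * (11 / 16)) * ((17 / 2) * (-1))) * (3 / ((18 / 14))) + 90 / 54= -3084.30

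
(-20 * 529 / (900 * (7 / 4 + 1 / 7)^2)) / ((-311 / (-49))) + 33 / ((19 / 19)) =1276972451 / 39311955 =32.48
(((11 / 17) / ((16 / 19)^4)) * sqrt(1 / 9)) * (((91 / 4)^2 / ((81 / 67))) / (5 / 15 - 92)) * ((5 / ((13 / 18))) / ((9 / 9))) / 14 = -794567137 / 802160640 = -0.99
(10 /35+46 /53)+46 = 17494 /371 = 47.15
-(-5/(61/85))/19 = 425/1159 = 0.37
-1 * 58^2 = -3364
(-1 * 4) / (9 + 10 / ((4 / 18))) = -2 / 27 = -0.07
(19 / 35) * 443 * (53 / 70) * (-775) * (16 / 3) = -110633048 / 147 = -752605.77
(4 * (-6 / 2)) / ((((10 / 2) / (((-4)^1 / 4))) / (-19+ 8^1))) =-132 / 5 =-26.40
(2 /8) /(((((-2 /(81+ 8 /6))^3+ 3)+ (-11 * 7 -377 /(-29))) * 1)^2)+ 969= 3275106237682390829365 /3379882363881227044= 969.00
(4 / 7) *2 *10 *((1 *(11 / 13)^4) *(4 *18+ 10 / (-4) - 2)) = 395.45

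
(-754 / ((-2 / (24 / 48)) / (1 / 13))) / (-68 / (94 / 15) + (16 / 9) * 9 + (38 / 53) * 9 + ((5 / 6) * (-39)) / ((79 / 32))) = -5706881 / 615080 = -9.28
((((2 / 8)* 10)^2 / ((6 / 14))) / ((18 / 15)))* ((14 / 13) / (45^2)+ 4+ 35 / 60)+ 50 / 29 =505084415 / 8794656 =57.43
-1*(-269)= 269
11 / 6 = 1.83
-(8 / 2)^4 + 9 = -247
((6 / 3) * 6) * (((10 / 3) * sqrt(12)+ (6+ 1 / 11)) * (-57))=-4560 * sqrt(3) - 45828 / 11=-12064.33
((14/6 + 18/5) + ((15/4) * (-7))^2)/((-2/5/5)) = -833995/96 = -8687.45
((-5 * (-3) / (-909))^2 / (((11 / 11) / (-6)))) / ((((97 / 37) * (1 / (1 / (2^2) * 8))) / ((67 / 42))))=-0.00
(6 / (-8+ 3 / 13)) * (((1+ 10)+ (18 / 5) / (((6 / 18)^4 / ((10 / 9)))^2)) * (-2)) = 4550676 / 101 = 45056.20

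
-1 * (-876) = 876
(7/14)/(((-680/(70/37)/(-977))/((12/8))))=20517/10064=2.04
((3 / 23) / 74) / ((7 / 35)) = 15 / 1702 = 0.01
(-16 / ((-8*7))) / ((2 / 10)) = 10 / 7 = 1.43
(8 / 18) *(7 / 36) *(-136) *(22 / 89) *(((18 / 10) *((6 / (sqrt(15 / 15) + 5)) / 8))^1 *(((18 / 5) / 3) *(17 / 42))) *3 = -6358 / 6675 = -0.95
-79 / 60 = -1.32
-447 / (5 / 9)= -4023 / 5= -804.60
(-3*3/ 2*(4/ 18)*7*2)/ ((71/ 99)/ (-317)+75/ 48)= -7029792/ 783439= -8.97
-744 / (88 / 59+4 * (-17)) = 3658 / 327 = 11.19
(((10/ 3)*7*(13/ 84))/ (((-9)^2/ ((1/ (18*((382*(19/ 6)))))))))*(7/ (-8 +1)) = -65/ 31746492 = -0.00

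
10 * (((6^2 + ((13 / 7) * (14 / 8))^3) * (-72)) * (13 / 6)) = -877695 / 8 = -109711.88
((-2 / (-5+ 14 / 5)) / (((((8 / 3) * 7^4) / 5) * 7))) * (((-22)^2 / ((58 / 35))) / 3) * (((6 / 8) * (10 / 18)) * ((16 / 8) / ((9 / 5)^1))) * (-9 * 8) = -68750 / 208887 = -0.33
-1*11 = -11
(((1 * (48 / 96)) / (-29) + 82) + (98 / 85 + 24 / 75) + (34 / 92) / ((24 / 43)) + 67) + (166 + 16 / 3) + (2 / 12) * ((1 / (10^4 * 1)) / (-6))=1316258565961 / 4082040000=322.45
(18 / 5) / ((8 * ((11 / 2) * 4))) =9 / 440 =0.02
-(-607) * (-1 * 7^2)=-29743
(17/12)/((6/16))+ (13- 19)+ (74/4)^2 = 12241/36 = 340.03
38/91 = 0.42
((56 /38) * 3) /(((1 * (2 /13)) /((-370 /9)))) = -67340 /57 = -1181.40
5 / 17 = 0.29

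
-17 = -17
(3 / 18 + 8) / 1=49 / 6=8.17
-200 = -200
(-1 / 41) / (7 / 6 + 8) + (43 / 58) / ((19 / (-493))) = -1648633 / 85690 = -19.24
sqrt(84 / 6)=sqrt(14)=3.74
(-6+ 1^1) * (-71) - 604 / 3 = 461 / 3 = 153.67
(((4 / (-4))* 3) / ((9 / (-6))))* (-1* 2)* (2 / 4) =-2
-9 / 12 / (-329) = 0.00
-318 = -318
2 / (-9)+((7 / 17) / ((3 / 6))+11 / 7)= 2327 / 1071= 2.17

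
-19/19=-1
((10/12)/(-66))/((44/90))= -25/968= -0.03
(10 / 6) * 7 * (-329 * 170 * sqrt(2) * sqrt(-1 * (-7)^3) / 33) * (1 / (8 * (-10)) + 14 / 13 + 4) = -7217291095 * sqrt(14) / 10296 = -2622827.36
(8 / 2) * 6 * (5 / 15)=8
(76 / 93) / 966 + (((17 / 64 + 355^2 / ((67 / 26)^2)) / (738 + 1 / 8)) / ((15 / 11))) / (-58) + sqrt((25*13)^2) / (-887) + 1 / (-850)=-5763492068365784789 / 8330865221553068880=-0.69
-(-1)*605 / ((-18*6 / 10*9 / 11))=-33275 / 486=-68.47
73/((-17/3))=-219/17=-12.88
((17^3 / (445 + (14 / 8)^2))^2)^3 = 235939405478581868802756050944 / 135753639700174677780481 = 1737996.90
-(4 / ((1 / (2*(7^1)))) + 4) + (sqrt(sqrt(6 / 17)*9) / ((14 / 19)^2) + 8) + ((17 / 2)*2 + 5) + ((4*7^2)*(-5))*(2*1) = -1990 + 1083*17^(3 / 4)*6^(1 / 4) / 3332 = -1985.74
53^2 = 2809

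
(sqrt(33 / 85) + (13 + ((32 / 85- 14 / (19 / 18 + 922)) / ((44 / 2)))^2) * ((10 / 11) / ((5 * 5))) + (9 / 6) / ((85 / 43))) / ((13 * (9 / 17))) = sqrt(2805) / 585 + 1307773038214679 / 7308252264777750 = 0.27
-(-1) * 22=22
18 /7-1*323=-2243 /7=-320.43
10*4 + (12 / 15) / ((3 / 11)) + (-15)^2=4019 / 15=267.93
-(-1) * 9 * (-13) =-117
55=55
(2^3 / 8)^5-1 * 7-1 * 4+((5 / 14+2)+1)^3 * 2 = 90103 / 1372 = 65.67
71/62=1.15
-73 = -73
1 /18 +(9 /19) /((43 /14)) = 3085 /14706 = 0.21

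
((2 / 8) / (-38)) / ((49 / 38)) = -1 / 196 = -0.01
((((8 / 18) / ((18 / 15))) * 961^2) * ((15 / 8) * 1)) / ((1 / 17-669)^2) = 6672439225 / 4655605824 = 1.43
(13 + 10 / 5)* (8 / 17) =120 / 17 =7.06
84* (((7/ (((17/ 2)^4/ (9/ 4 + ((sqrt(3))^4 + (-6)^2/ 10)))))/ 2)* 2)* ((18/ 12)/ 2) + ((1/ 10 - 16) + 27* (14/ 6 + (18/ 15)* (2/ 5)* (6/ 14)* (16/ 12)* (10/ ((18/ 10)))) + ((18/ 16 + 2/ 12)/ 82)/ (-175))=2574357541529/ 28764632400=89.50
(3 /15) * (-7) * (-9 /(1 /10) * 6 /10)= 378 /5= 75.60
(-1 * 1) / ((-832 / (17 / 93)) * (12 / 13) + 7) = 17 / 71305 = 0.00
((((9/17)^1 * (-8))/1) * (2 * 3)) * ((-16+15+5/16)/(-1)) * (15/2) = -4455/34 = -131.03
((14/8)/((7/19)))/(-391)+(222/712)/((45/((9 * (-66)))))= -2872921/695980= -4.13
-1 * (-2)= 2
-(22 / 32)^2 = -121 / 256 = -0.47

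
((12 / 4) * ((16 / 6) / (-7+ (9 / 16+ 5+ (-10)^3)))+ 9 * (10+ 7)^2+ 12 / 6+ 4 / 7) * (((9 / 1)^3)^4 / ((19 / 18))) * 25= 17415549842532375.35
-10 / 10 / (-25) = 1 / 25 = 0.04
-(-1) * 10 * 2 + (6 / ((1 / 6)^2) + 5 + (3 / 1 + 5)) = 249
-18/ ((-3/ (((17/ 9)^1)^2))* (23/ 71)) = 41038/ 621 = 66.08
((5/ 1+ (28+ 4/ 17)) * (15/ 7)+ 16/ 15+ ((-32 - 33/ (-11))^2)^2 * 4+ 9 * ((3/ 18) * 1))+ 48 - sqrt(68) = 10100407453/ 3570 - 2 * sqrt(17) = 2829237.54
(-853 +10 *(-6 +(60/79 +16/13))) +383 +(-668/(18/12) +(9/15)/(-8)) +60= -110362123/123240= -895.51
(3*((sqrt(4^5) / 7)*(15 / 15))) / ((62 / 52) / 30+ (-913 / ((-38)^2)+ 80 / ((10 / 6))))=6757920 / 23360743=0.29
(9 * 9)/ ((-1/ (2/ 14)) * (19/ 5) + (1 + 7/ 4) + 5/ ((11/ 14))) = -17820/ 3847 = -4.63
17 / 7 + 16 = 129 / 7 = 18.43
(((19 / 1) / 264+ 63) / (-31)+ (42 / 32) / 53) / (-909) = 1743523 / 788561136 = 0.00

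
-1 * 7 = -7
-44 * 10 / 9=-440 / 9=-48.89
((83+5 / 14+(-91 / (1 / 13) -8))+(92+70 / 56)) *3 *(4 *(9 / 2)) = -766881 / 14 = -54777.21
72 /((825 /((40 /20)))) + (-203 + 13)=-52202 /275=-189.83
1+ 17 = 18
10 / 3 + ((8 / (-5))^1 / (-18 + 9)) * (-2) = 134 / 45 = 2.98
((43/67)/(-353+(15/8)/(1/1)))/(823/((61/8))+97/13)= -272792/17222268327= -0.00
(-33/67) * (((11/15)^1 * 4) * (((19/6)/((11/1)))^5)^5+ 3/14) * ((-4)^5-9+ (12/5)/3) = 8129467314063309215042421583075341242800930893613/74621827073175368769782352238704382658897510400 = 108.94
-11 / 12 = -0.92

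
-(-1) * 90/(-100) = -9/10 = -0.90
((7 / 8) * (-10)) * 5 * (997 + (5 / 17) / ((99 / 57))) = -24474275 / 561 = -43626.16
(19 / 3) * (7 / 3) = 133 / 9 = 14.78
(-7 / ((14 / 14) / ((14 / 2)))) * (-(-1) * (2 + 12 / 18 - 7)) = 637 / 3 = 212.33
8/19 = 0.42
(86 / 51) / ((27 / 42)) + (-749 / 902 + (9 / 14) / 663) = 33789139 / 18837819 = 1.79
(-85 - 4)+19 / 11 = -87.27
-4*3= -12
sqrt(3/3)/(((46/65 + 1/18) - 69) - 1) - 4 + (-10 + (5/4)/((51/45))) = -71122699/5508476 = -12.91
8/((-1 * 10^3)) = -1/125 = -0.01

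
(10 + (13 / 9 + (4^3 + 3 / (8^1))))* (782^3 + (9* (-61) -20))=870184978447 / 24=36257707435.29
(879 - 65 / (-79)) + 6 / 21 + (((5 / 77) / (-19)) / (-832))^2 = 103014559801755575 / 117047568461824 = 880.11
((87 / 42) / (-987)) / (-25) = 29 / 345450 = 0.00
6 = 6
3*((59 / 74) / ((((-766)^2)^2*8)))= 177 / 203815301293312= 0.00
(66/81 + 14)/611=400/16497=0.02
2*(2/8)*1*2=1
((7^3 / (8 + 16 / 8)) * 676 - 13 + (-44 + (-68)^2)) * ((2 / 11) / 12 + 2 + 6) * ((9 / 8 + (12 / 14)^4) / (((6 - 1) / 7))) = 71133128169 / 137200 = 518463.03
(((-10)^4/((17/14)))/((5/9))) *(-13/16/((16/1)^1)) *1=-102375/136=-752.76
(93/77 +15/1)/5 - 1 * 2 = 478/385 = 1.24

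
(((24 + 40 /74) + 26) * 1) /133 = 1870 /4921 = 0.38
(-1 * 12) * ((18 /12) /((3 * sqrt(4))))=-3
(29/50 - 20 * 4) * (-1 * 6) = 11913/25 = 476.52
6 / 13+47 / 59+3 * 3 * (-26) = -178513 / 767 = -232.74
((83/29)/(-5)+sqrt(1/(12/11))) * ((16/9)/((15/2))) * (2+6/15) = -10624/32625+64 * sqrt(33)/675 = 0.22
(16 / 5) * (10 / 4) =8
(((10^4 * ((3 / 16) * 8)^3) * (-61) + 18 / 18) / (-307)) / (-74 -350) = -2058749 / 130168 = -15.82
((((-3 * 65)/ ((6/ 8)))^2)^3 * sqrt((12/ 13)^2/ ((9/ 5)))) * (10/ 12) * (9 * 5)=3564412800000000 * sqrt(5)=7970269320670362.39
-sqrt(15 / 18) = -sqrt(30) / 6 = -0.91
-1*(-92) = 92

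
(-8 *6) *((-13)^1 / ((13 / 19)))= 912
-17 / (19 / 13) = -221 / 19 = -11.63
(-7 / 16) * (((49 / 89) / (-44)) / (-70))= -49 / 626560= -0.00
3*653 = 1959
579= 579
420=420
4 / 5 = 0.80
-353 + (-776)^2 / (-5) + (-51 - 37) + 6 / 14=-120875.77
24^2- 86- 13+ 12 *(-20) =237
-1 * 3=-3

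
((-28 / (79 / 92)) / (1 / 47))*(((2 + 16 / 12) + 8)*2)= -8232896 / 237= -34737.96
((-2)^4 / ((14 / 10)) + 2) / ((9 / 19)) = 1786 / 63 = 28.35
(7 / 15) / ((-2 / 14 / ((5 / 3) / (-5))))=49 / 45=1.09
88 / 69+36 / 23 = 196 / 69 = 2.84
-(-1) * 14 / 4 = 7 / 2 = 3.50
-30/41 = -0.73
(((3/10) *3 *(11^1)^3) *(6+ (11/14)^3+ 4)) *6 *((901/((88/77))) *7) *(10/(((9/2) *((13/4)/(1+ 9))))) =517546126515/182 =2843660035.80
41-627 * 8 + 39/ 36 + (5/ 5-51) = -60287/ 12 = -5023.92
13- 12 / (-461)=6005 / 461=13.03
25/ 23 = 1.09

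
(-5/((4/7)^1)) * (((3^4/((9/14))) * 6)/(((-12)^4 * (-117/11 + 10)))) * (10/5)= 385/384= 1.00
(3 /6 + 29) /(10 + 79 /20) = 590 /279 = 2.11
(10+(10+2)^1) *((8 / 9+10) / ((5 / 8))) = 17248 / 45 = 383.29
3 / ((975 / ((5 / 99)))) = 1 / 6435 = 0.00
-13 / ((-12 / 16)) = 52 / 3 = 17.33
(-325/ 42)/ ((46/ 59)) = -19175/ 1932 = -9.92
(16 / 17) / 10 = 8 / 85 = 0.09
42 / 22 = 21 / 11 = 1.91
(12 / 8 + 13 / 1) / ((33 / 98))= 1421 / 33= 43.06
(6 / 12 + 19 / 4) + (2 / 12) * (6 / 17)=5.31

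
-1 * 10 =-10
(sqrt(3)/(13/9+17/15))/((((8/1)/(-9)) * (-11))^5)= 2657205 * sqrt(3)/612169023488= 0.00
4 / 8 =1 / 2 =0.50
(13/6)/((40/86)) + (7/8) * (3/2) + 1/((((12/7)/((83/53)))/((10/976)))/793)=340723/25440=13.39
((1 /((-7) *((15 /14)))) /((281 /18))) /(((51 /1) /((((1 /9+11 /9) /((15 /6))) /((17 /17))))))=-32 /358275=-0.00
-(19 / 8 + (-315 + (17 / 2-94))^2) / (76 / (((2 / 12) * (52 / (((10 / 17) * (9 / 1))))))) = -3455.07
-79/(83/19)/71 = -1501/5893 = -0.25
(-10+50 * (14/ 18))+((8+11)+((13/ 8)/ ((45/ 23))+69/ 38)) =345661/ 6840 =50.54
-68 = -68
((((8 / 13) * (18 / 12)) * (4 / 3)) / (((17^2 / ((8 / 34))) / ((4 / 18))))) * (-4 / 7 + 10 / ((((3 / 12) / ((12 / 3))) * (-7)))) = -20992 / 4023747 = -0.01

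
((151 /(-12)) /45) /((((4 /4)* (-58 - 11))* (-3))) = -151 /111780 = -0.00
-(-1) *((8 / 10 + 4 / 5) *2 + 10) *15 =198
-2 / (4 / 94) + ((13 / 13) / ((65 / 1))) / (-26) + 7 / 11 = -861911 / 18590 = -46.36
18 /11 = 1.64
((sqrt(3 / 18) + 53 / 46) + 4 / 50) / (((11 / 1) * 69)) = sqrt(6) / 4554 + 1417 / 872850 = 0.00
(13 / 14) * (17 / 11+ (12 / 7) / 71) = 111553 / 76538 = 1.46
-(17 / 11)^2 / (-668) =289 / 80828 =0.00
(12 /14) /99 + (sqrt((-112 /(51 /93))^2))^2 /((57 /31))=28774780390 /1268421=22685.51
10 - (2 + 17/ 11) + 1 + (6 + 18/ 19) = 14.40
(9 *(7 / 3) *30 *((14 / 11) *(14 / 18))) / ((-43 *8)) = -1715 / 946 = -1.81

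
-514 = -514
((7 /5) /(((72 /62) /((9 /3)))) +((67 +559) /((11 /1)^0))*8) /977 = 300697 /58620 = 5.13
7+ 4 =11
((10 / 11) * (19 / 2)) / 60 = 19 / 132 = 0.14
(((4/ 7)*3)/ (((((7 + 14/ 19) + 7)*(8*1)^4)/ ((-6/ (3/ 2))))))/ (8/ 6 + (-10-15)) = 171/ 35624960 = 0.00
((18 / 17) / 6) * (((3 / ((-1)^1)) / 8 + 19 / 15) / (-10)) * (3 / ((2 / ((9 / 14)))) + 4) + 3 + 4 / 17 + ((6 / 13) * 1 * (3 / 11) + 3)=171069961 / 27227200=6.28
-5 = -5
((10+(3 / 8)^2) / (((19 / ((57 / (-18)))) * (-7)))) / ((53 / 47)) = 30503 / 142464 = 0.21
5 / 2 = 2.50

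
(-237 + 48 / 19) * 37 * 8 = -1318680 / 19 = -69404.21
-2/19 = -0.11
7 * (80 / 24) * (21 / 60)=49 / 6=8.17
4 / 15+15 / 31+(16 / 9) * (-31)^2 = 2384327 / 1395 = 1709.19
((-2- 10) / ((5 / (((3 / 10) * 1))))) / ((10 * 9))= -0.01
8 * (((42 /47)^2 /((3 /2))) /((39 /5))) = 0.55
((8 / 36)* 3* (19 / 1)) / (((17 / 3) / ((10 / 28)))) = 95 / 119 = 0.80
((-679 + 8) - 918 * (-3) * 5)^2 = 171583801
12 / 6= 2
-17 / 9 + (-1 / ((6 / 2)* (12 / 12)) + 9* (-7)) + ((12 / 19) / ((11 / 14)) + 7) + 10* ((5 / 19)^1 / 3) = -106354 / 1881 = -56.54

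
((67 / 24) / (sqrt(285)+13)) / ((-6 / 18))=-0.28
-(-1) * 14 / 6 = 7 / 3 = 2.33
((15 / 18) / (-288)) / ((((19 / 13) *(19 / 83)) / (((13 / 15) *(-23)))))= 322621 / 1871424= 0.17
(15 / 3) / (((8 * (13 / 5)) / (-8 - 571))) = -139.18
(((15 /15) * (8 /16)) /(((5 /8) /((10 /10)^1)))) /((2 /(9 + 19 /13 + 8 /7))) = 2112 /455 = 4.64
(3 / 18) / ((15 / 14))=7 / 45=0.16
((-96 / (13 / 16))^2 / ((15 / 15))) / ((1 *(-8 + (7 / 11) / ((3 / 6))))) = -12976128 / 6253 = -2075.18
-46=-46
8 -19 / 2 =-3 / 2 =-1.50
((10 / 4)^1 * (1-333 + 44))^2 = 518400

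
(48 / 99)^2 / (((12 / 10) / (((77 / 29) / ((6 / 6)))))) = 4480 / 8613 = 0.52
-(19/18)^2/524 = -361/169776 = -0.00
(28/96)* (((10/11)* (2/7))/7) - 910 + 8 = -416719/462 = -901.99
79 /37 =2.14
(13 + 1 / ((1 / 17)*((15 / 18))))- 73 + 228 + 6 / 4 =1899 / 10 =189.90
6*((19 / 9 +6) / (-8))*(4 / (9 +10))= -73 / 57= -1.28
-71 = -71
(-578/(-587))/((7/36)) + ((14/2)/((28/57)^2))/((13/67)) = 132107985/854672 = 154.57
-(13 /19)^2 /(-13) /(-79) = -13 /28519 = -0.00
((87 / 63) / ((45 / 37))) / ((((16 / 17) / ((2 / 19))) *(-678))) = -18241 / 97387920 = -0.00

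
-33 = -33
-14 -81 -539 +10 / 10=-633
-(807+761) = -1568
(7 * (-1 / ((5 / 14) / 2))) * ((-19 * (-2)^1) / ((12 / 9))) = -5586 / 5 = -1117.20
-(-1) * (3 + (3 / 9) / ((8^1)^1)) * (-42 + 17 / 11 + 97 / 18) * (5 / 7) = -2534195 / 33264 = -76.18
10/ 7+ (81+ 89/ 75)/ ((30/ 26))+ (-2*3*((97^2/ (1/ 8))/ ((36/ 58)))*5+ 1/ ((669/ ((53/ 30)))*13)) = -55370576905291/ 15219750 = -3638074.01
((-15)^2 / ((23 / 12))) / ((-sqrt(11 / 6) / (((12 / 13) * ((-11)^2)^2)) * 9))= -4791600 * sqrt(66) / 299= -130191.11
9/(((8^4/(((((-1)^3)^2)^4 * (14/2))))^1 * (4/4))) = 63/4096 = 0.02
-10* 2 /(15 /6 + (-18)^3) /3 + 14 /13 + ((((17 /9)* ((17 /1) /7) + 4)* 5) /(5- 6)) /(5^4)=1204772003 /1193590125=1.01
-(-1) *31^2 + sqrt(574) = sqrt(574) + 961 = 984.96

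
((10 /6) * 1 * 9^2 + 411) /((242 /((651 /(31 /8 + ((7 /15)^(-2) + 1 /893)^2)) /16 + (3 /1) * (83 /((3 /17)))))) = 98334880553263263 /30853331484778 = 3187.17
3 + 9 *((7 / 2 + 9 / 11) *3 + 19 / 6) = 1629 / 11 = 148.09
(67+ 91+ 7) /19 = 165 /19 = 8.68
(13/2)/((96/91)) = 1183/192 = 6.16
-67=-67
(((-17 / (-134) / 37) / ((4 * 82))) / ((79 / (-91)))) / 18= -1547 / 2312490528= -0.00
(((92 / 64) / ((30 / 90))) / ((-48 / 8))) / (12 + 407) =-23 / 13408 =-0.00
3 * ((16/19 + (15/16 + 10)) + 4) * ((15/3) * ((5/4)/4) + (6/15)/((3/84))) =14693211/24320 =604.16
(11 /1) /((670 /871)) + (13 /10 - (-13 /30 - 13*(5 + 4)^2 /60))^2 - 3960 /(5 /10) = -27121871 /3600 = -7533.85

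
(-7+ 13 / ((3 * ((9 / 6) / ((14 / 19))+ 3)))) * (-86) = 223342 / 423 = 528.00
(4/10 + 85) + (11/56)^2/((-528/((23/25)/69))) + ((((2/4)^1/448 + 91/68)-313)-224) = -86415464707/191923200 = -450.26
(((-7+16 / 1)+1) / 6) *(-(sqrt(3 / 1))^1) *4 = -20 *sqrt(3) / 3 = -11.55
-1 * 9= -9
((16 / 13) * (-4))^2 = 4096 / 169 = 24.24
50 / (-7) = -50 / 7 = -7.14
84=84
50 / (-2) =-25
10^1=10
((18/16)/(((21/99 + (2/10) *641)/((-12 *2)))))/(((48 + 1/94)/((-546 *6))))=342972630/23905361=14.35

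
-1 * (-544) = 544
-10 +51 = 41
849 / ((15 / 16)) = 4528 / 5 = 905.60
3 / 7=0.43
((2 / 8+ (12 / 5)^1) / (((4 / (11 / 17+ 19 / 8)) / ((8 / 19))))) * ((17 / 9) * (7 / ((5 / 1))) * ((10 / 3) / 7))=7261 / 6840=1.06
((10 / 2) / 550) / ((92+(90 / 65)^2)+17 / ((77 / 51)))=1183 / 13686670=0.00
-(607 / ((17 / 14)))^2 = -72216004 / 289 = -249882.37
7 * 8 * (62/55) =3472/55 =63.13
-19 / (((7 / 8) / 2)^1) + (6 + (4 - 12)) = -318 / 7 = -45.43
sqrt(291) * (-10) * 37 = -370 * sqrt(291) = -6311.73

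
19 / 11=1.73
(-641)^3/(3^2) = -263374721/9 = -29263857.89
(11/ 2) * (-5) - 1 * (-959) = 1863/ 2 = 931.50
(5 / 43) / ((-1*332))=-5 / 14276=-0.00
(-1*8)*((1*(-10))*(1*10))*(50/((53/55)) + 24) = 3217600/53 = 60709.43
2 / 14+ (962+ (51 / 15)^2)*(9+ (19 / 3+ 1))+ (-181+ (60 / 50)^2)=2751361 / 175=15722.06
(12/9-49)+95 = 142/3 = 47.33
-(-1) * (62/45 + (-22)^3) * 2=-958196/45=-21293.24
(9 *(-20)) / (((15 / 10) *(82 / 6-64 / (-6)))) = -360 / 73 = -4.93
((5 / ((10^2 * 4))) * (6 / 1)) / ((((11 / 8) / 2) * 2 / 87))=261 / 55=4.75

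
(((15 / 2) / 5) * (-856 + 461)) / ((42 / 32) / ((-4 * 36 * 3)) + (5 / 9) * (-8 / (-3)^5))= -331724160 / 8539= -38848.13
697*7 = 4879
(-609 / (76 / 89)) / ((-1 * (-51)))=-18067 / 1292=-13.98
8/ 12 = 2/ 3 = 0.67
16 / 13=1.23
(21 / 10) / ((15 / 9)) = 63 / 50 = 1.26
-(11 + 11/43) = -484/43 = -11.26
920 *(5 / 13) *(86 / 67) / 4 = 98900 / 871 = 113.55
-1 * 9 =-9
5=5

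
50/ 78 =25/ 39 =0.64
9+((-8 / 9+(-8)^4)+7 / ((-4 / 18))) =73307 / 18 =4072.61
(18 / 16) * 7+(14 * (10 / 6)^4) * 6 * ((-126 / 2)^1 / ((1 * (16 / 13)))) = -796061 / 24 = -33169.21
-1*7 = -7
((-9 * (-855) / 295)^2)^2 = 5609891727441 / 12117361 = 462963.16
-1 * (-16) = 16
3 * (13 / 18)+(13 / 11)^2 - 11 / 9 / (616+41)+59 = 89522129 / 1430946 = 62.56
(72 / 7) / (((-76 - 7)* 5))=-72 / 2905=-0.02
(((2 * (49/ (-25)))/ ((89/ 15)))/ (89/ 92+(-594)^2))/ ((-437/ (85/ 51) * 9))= 392/ 494023974219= 0.00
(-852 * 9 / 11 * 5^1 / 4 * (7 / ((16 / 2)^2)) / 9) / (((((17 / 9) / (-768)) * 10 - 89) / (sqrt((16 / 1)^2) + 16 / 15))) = 6870528 / 3384359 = 2.03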